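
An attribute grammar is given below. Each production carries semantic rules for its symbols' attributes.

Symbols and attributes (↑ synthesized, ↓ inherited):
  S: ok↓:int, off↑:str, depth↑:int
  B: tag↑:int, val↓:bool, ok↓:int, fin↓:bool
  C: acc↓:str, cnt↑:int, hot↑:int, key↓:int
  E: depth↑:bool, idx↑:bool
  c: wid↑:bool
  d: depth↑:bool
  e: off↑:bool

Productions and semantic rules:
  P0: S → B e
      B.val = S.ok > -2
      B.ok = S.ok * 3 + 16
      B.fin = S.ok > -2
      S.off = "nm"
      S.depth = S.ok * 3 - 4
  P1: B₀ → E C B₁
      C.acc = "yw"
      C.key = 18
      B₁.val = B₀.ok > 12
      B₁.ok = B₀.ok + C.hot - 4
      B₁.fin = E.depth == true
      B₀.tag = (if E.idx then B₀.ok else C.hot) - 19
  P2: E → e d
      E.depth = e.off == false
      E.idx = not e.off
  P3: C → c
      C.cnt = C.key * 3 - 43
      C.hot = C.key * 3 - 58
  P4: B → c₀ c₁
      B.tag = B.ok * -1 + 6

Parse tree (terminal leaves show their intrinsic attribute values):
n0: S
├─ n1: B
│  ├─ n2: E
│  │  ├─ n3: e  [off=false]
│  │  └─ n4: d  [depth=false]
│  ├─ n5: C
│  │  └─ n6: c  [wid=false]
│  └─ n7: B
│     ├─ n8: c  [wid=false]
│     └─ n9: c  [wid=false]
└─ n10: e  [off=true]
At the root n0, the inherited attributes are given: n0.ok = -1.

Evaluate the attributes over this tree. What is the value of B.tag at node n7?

1

1. n0.ok = -1  [given at root]
2. n1.val = true  [S.ok > -2]
3. n1.ok = 13  [S.ok * 3 + 16]
4. n1.fin = true  [S.ok > -2]
5. n3.off = false  [terminal]
6. n4.depth = false  [terminal]
7. n2.depth = true  [e.off == false]
8. n2.idx = true  [not e.off]
9. n5.acc = "yw"  ["yw"]
10. n5.key = 18  [18]
11. n6.wid = false  [terminal]
12. n5.cnt = 11  [C.key * 3 - 43]
13. n5.hot = -4  [C.key * 3 - 58]
14. n7.val = true  [B₀.ok > 12]
15. n7.ok = 5  [B₀.ok + C.hot - 4]
16. n7.fin = true  [E.depth == true]
17. n8.wid = false  [terminal]
18. n9.wid = false  [terminal]
19. n7.tag = 1  [B.ok * -1 + 6]
20. n1.tag = -6  [(if E.idx then B₀.ok else C.hot) - 19]
21. n10.off = true  [terminal]
22. n0.off = "nm"  ["nm"]
23. n0.depth = -7  [S.ok * 3 - 4]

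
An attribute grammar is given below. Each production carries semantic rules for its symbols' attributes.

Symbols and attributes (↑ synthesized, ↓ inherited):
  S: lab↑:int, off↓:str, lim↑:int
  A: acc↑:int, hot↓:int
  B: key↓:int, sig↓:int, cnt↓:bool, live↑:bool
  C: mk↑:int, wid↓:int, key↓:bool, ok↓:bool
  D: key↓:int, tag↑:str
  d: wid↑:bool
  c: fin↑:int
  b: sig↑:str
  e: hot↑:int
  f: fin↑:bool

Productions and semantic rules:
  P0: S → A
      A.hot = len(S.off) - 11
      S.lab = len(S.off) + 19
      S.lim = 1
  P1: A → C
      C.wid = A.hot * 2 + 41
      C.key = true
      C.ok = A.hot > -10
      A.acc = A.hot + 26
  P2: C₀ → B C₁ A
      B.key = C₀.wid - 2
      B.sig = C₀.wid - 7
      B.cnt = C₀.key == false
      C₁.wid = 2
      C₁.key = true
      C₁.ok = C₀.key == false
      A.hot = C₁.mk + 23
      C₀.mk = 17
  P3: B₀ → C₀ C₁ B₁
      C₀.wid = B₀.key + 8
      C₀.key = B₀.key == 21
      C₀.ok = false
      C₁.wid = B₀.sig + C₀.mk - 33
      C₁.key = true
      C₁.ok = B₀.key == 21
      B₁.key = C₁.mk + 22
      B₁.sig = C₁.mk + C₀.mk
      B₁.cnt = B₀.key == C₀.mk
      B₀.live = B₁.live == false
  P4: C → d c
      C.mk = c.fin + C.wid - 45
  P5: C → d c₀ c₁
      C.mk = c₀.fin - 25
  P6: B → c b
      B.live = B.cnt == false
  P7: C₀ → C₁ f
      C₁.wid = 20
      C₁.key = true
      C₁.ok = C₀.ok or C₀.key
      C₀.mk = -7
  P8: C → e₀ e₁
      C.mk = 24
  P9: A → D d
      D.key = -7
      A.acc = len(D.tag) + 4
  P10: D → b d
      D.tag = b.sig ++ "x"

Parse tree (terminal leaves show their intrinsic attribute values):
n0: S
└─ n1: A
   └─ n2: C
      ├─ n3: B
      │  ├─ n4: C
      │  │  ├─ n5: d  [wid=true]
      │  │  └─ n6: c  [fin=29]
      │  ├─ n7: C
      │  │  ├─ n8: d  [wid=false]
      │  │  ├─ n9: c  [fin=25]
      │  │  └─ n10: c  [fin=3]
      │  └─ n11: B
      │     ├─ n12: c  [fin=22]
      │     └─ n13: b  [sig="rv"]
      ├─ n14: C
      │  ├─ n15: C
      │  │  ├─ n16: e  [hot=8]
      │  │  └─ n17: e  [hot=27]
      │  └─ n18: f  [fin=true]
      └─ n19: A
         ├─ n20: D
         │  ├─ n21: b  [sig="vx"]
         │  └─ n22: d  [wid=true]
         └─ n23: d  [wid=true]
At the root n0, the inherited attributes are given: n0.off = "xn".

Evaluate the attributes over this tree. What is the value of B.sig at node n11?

13

1. n0.off = "xn"  [given at root]
2. n1.hot = -9  [len(S.off) - 11]
3. n2.wid = 23  [A.hot * 2 + 41]
4. n2.key = true  [true]
5. n2.ok = true  [A.hot > -10]
6. n3.key = 21  [C₀.wid - 2]
7. n3.sig = 16  [C₀.wid - 7]
8. n3.cnt = false  [C₀.key == false]
9. n4.wid = 29  [B₀.key + 8]
10. n4.key = true  [B₀.key == 21]
11. n4.ok = false  [false]
12. n5.wid = true  [terminal]
13. n6.fin = 29  [terminal]
14. n4.mk = 13  [c.fin + C.wid - 45]
15. n7.wid = -4  [B₀.sig + C₀.mk - 33]
16. n7.key = true  [true]
17. n7.ok = true  [B₀.key == 21]
18. n8.wid = false  [terminal]
19. n9.fin = 25  [terminal]
20. n10.fin = 3  [terminal]
21. n7.mk = 0  [c₀.fin - 25]
22. n11.key = 22  [C₁.mk + 22]
23. n11.sig = 13  [C₁.mk + C₀.mk]
24. n11.cnt = false  [B₀.key == C₀.mk]
25. n12.fin = 22  [terminal]
26. n13.sig = "rv"  [terminal]
27. n11.live = true  [B.cnt == false]
28. n3.live = false  [B₁.live == false]
29. n14.wid = 2  [2]
30. n14.key = true  [true]
31. n14.ok = false  [C₀.key == false]
32. n15.wid = 20  [20]
33. n15.key = true  [true]
34. n15.ok = true  [C₀.ok or C₀.key]
35. n16.hot = 8  [terminal]
36. n17.hot = 27  [terminal]
37. n15.mk = 24  [24]
38. n18.fin = true  [terminal]
39. n14.mk = -7  [-7]
40. n19.hot = 16  [C₁.mk + 23]
41. n20.key = -7  [-7]
42. n21.sig = "vx"  [terminal]
43. n22.wid = true  [terminal]
44. n20.tag = "vxx"  [b.sig ++ "x"]
45. n23.wid = true  [terminal]
46. n19.acc = 7  [len(D.tag) + 4]
47. n2.mk = 17  [17]
48. n1.acc = 17  [A.hot + 26]
49. n0.lab = 21  [len(S.off) + 19]
50. n0.lim = 1  [1]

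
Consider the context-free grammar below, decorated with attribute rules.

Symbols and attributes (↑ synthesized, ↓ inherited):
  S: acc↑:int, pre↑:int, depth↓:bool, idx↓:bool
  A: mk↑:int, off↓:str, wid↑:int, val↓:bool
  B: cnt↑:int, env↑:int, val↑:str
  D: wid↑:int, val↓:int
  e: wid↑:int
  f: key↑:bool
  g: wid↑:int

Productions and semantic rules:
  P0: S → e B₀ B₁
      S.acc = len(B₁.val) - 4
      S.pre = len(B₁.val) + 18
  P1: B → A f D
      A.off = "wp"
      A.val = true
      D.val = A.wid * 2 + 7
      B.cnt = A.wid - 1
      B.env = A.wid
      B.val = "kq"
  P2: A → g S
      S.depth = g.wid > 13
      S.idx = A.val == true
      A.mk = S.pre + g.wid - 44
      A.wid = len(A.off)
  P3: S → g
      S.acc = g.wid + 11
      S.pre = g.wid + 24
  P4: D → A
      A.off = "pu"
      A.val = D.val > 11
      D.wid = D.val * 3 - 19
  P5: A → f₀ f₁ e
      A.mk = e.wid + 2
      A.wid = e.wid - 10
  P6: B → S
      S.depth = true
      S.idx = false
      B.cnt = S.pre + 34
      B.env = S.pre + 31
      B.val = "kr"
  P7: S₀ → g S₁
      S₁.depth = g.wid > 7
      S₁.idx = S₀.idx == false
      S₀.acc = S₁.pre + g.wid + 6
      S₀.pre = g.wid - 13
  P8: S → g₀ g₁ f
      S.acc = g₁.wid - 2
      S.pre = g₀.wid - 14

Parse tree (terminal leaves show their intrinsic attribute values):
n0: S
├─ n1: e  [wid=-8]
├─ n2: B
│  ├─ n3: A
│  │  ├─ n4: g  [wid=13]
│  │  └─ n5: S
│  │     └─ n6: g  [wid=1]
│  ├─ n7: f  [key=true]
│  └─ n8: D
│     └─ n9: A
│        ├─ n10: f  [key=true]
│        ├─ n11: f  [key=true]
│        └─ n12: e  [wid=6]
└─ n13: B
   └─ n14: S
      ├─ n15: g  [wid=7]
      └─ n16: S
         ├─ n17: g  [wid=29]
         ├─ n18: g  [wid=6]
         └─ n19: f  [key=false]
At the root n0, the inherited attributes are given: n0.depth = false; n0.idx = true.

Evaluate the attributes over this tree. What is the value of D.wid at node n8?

1. n0.depth = false  [given at root]
2. n0.idx = true  [given at root]
3. n1.wid = -8  [terminal]
4. n3.off = "wp"  ["wp"]
5. n3.val = true  [true]
6. n4.wid = 13  [terminal]
7. n5.depth = false  [g.wid > 13]
8. n5.idx = true  [A.val == true]
9. n6.wid = 1  [terminal]
10. n5.acc = 12  [g.wid + 11]
11. n5.pre = 25  [g.wid + 24]
12. n3.mk = -6  [S.pre + g.wid - 44]
13. n3.wid = 2  [len(A.off)]
14. n7.key = true  [terminal]
15. n8.val = 11  [A.wid * 2 + 7]
16. n9.off = "pu"  ["pu"]
17. n9.val = false  [D.val > 11]
18. n10.key = true  [terminal]
19. n11.key = true  [terminal]
20. n12.wid = 6  [terminal]
21. n9.mk = 8  [e.wid + 2]
22. n9.wid = -4  [e.wid - 10]
23. n8.wid = 14  [D.val * 3 - 19]
24. n2.cnt = 1  [A.wid - 1]
25. n2.env = 2  [A.wid]
26. n2.val = "kq"  ["kq"]
27. n14.depth = true  [true]
28. n14.idx = false  [false]
29. n15.wid = 7  [terminal]
30. n16.depth = false  [g.wid > 7]
31. n16.idx = true  [S₀.idx == false]
32. n17.wid = 29  [terminal]
33. n18.wid = 6  [terminal]
34. n19.key = false  [terminal]
35. n16.acc = 4  [g₁.wid - 2]
36. n16.pre = 15  [g₀.wid - 14]
37. n14.acc = 28  [S₁.pre + g.wid + 6]
38. n14.pre = -6  [g.wid - 13]
39. n13.cnt = 28  [S.pre + 34]
40. n13.env = 25  [S.pre + 31]
41. n13.val = "kr"  ["kr"]
42. n0.acc = -2  [len(B₁.val) - 4]
43. n0.pre = 20  [len(B₁.val) + 18]

14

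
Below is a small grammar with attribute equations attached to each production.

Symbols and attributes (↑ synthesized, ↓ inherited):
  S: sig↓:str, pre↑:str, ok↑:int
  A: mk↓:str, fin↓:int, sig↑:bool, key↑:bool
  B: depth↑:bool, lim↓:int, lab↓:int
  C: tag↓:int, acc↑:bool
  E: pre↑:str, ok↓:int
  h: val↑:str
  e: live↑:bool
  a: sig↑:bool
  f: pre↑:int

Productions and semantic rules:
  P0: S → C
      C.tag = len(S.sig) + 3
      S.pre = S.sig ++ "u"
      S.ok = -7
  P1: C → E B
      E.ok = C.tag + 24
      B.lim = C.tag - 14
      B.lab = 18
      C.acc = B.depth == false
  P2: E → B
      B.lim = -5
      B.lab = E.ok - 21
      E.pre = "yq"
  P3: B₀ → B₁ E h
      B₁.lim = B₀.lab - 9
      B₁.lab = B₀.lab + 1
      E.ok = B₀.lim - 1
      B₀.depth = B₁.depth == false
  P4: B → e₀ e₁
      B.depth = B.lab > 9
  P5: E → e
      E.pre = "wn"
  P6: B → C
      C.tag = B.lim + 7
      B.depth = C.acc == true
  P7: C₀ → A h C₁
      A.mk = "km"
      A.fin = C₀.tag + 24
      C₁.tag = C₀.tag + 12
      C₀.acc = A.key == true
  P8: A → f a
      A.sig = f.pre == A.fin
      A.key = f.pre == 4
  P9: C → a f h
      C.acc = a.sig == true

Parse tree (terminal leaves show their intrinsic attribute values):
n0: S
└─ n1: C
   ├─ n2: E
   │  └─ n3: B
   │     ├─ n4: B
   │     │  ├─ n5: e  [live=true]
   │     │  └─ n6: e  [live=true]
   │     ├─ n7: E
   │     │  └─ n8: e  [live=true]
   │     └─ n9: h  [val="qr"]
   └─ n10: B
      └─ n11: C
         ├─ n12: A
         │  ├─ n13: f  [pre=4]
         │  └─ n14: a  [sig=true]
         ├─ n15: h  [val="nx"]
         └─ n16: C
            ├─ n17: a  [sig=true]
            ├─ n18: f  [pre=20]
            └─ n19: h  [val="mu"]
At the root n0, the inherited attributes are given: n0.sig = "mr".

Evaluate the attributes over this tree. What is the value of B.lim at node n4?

-1

1. n0.sig = "mr"  [given at root]
2. n1.tag = 5  [len(S.sig) + 3]
3. n2.ok = 29  [C.tag + 24]
4. n3.lim = -5  [-5]
5. n3.lab = 8  [E.ok - 21]
6. n4.lim = -1  [B₀.lab - 9]
7. n4.lab = 9  [B₀.lab + 1]
8. n5.live = true  [terminal]
9. n6.live = true  [terminal]
10. n4.depth = false  [B.lab > 9]
11. n7.ok = -6  [B₀.lim - 1]
12. n8.live = true  [terminal]
13. n7.pre = "wn"  ["wn"]
14. n9.val = "qr"  [terminal]
15. n3.depth = true  [B₁.depth == false]
16. n2.pre = "yq"  ["yq"]
17. n10.lim = -9  [C.tag - 14]
18. n10.lab = 18  [18]
19. n11.tag = -2  [B.lim + 7]
20. n12.mk = "km"  ["km"]
21. n12.fin = 22  [C₀.tag + 24]
22. n13.pre = 4  [terminal]
23. n14.sig = true  [terminal]
24. n12.sig = false  [f.pre == A.fin]
25. n12.key = true  [f.pre == 4]
26. n15.val = "nx"  [terminal]
27. n16.tag = 10  [C₀.tag + 12]
28. n17.sig = true  [terminal]
29. n18.pre = 20  [terminal]
30. n19.val = "mu"  [terminal]
31. n16.acc = true  [a.sig == true]
32. n11.acc = true  [A.key == true]
33. n10.depth = true  [C.acc == true]
34. n1.acc = false  [B.depth == false]
35. n0.pre = "mru"  [S.sig ++ "u"]
36. n0.ok = -7  [-7]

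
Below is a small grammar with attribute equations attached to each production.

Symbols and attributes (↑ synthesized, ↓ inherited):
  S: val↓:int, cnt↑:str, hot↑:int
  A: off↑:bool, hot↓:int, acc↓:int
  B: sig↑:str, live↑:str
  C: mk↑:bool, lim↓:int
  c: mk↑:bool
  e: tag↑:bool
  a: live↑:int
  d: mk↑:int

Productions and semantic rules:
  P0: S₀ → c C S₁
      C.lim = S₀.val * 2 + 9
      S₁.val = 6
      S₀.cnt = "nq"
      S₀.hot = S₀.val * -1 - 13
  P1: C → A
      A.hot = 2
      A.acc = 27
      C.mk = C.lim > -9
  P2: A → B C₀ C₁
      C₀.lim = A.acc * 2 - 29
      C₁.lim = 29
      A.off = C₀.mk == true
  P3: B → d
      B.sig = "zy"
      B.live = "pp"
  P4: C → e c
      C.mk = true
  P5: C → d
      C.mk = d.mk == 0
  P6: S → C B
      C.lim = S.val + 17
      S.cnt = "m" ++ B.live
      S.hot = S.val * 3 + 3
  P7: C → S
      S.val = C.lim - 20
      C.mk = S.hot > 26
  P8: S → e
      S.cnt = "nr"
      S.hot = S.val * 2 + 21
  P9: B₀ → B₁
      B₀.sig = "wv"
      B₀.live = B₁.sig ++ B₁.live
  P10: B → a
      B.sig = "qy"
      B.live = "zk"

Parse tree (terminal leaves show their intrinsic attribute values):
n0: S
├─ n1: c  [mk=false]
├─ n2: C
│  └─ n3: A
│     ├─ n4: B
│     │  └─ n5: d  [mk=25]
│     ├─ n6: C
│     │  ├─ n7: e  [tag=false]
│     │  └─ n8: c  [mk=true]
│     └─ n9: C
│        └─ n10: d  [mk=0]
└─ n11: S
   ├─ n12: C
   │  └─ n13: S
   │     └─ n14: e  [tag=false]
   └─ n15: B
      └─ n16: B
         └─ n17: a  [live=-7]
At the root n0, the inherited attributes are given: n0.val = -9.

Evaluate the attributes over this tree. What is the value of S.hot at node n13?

27

1. n0.val = -9  [given at root]
2. n1.mk = false  [terminal]
3. n2.lim = -9  [S₀.val * 2 + 9]
4. n3.hot = 2  [2]
5. n3.acc = 27  [27]
6. n5.mk = 25  [terminal]
7. n4.sig = "zy"  ["zy"]
8. n4.live = "pp"  ["pp"]
9. n6.lim = 25  [A.acc * 2 - 29]
10. n7.tag = false  [terminal]
11. n8.mk = true  [terminal]
12. n6.mk = true  [true]
13. n9.lim = 29  [29]
14. n10.mk = 0  [terminal]
15. n9.mk = true  [d.mk == 0]
16. n3.off = true  [C₀.mk == true]
17. n2.mk = false  [C.lim > -9]
18. n11.val = 6  [6]
19. n12.lim = 23  [S.val + 17]
20. n13.val = 3  [C.lim - 20]
21. n14.tag = false  [terminal]
22. n13.cnt = "nr"  ["nr"]
23. n13.hot = 27  [S.val * 2 + 21]
24. n12.mk = true  [S.hot > 26]
25. n17.live = -7  [terminal]
26. n16.sig = "qy"  ["qy"]
27. n16.live = "zk"  ["zk"]
28. n15.sig = "wv"  ["wv"]
29. n15.live = "qyzk"  [B₁.sig ++ B₁.live]
30. n11.cnt = "mqyzk"  ["m" ++ B.live]
31. n11.hot = 21  [S.val * 3 + 3]
32. n0.cnt = "nq"  ["nq"]
33. n0.hot = -4  [S₀.val * -1 - 13]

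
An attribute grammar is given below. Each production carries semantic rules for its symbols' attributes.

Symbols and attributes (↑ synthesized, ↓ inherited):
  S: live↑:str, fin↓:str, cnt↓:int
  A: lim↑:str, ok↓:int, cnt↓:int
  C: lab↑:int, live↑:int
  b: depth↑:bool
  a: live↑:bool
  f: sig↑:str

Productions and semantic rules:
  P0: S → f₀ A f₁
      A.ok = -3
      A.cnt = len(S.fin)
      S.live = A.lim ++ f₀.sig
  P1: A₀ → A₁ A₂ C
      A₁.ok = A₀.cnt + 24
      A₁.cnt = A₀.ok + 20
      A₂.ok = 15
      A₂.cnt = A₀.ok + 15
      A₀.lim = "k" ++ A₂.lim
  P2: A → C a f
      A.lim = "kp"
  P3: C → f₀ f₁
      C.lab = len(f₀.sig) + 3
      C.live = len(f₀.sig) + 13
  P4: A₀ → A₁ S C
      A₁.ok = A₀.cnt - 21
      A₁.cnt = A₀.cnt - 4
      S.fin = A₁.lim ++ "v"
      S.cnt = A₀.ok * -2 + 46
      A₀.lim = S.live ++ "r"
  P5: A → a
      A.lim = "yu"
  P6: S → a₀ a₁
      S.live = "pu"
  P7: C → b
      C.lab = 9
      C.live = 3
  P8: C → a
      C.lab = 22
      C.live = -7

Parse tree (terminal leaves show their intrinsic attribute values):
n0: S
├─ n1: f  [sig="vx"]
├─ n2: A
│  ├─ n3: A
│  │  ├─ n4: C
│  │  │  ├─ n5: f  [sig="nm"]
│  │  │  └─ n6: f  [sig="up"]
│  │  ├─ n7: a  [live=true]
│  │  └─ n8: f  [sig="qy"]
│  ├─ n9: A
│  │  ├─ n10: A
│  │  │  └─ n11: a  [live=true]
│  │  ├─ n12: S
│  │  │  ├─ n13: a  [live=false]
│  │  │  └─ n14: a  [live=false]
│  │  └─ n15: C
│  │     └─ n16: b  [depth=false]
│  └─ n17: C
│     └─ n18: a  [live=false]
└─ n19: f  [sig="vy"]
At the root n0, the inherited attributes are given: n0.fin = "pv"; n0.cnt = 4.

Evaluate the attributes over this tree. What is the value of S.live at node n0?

"kpurvx"

1. n0.fin = "pv"  [given at root]
2. n0.cnt = 4  [given at root]
3. n1.sig = "vx"  [terminal]
4. n2.ok = -3  [-3]
5. n2.cnt = 2  [len(S.fin)]
6. n3.ok = 26  [A₀.cnt + 24]
7. n3.cnt = 17  [A₀.ok + 20]
8. n5.sig = "nm"  [terminal]
9. n6.sig = "up"  [terminal]
10. n4.lab = 5  [len(f₀.sig) + 3]
11. n4.live = 15  [len(f₀.sig) + 13]
12. n7.live = true  [terminal]
13. n8.sig = "qy"  [terminal]
14. n3.lim = "kp"  ["kp"]
15. n9.ok = 15  [15]
16. n9.cnt = 12  [A₀.ok + 15]
17. n10.ok = -9  [A₀.cnt - 21]
18. n10.cnt = 8  [A₀.cnt - 4]
19. n11.live = true  [terminal]
20. n10.lim = "yu"  ["yu"]
21. n12.fin = "yuv"  [A₁.lim ++ "v"]
22. n12.cnt = 16  [A₀.ok * -2 + 46]
23. n13.live = false  [terminal]
24. n14.live = false  [terminal]
25. n12.live = "pu"  ["pu"]
26. n16.depth = false  [terminal]
27. n15.lab = 9  [9]
28. n15.live = 3  [3]
29. n9.lim = "pur"  [S.live ++ "r"]
30. n18.live = false  [terminal]
31. n17.lab = 22  [22]
32. n17.live = -7  [-7]
33. n2.lim = "kpur"  ["k" ++ A₂.lim]
34. n19.sig = "vy"  [terminal]
35. n0.live = "kpurvx"  [A.lim ++ f₀.sig]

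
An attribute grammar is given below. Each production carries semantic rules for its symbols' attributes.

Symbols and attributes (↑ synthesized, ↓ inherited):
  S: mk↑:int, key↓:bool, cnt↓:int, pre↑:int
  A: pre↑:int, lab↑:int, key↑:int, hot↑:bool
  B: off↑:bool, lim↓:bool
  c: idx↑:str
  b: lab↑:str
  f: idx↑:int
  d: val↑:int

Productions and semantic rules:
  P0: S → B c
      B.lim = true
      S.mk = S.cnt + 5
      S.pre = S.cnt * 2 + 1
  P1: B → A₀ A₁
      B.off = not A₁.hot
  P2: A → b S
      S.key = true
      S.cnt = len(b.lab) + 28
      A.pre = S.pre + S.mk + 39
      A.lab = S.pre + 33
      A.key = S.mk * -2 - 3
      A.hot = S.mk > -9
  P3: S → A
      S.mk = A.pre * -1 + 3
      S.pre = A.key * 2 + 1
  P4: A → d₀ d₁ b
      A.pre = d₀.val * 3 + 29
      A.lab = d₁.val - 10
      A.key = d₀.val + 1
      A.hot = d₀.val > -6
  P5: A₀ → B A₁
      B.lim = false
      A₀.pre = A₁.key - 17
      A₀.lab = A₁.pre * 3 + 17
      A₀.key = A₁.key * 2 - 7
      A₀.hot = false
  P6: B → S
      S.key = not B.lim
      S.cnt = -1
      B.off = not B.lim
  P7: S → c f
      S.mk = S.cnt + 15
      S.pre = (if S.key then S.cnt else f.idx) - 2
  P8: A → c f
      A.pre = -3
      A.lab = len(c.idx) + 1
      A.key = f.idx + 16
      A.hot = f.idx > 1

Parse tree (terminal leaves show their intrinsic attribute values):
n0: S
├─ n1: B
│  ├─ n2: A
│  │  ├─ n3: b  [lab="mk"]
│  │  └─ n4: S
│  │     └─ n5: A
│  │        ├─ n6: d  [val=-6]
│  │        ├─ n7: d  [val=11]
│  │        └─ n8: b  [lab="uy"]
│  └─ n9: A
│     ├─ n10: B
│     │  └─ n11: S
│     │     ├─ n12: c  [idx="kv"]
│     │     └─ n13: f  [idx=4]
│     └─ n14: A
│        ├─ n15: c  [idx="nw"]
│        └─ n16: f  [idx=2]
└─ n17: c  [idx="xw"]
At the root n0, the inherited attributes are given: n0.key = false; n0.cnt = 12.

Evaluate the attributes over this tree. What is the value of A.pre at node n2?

1. n0.key = false  [given at root]
2. n0.cnt = 12  [given at root]
3. n1.lim = true  [true]
4. n3.lab = "mk"  [terminal]
5. n4.key = true  [true]
6. n4.cnt = 30  [len(b.lab) + 28]
7. n6.val = -6  [terminal]
8. n7.val = 11  [terminal]
9. n8.lab = "uy"  [terminal]
10. n5.pre = 11  [d₀.val * 3 + 29]
11. n5.lab = 1  [d₁.val - 10]
12. n5.key = -5  [d₀.val + 1]
13. n5.hot = false  [d₀.val > -6]
14. n4.mk = -8  [A.pre * -1 + 3]
15. n4.pre = -9  [A.key * 2 + 1]
16. n2.pre = 22  [S.pre + S.mk + 39]
17. n2.lab = 24  [S.pre + 33]
18. n2.key = 13  [S.mk * -2 - 3]
19. n2.hot = true  [S.mk > -9]
20. n10.lim = false  [false]
21. n11.key = true  [not B.lim]
22. n11.cnt = -1  [-1]
23. n12.idx = "kv"  [terminal]
24. n13.idx = 4  [terminal]
25. n11.mk = 14  [S.cnt + 15]
26. n11.pre = -3  [(if S.key then S.cnt else f.idx) - 2]
27. n10.off = true  [not B.lim]
28. n15.idx = "nw"  [terminal]
29. n16.idx = 2  [terminal]
30. n14.pre = -3  [-3]
31. n14.lab = 3  [len(c.idx) + 1]
32. n14.key = 18  [f.idx + 16]
33. n14.hot = true  [f.idx > 1]
34. n9.pre = 1  [A₁.key - 17]
35. n9.lab = 8  [A₁.pre * 3 + 17]
36. n9.key = 29  [A₁.key * 2 - 7]
37. n9.hot = false  [false]
38. n1.off = true  [not A₁.hot]
39. n17.idx = "xw"  [terminal]
40. n0.mk = 17  [S.cnt + 5]
41. n0.pre = 25  [S.cnt * 2 + 1]

22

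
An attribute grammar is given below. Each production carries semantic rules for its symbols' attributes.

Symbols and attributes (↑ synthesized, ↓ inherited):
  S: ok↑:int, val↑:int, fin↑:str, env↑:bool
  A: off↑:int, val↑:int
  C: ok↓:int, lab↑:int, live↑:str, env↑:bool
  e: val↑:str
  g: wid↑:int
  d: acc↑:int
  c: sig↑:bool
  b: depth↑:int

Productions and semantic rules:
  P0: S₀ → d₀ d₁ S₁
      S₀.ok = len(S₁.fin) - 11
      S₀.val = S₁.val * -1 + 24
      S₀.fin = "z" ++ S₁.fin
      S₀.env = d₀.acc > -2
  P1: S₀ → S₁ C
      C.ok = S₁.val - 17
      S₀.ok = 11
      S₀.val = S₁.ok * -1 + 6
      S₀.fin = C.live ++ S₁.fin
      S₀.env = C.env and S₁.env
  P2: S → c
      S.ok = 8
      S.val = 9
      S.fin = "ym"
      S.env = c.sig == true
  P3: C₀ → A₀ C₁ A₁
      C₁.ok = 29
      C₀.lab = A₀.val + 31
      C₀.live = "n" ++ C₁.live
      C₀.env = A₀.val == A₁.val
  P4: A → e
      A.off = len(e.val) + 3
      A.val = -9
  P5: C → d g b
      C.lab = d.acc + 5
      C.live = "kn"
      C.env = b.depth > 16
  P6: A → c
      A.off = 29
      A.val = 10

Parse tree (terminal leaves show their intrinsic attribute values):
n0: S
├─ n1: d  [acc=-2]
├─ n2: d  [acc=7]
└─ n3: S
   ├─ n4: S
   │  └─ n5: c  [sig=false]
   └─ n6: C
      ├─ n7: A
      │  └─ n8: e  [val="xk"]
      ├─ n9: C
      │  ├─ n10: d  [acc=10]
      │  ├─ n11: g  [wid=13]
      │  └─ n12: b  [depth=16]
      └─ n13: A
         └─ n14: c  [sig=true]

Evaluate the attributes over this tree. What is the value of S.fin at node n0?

1. n1.acc = -2  [terminal]
2. n2.acc = 7  [terminal]
3. n5.sig = false  [terminal]
4. n4.ok = 8  [8]
5. n4.val = 9  [9]
6. n4.fin = "ym"  ["ym"]
7. n4.env = false  [c.sig == true]
8. n6.ok = -8  [S₁.val - 17]
9. n8.val = "xk"  [terminal]
10. n7.off = 5  [len(e.val) + 3]
11. n7.val = -9  [-9]
12. n9.ok = 29  [29]
13. n10.acc = 10  [terminal]
14. n11.wid = 13  [terminal]
15. n12.depth = 16  [terminal]
16. n9.lab = 15  [d.acc + 5]
17. n9.live = "kn"  ["kn"]
18. n9.env = false  [b.depth > 16]
19. n14.sig = true  [terminal]
20. n13.off = 29  [29]
21. n13.val = 10  [10]
22. n6.lab = 22  [A₀.val + 31]
23. n6.live = "nkn"  ["n" ++ C₁.live]
24. n6.env = false  [A₀.val == A₁.val]
25. n3.ok = 11  [11]
26. n3.val = -2  [S₁.ok * -1 + 6]
27. n3.fin = "nknym"  [C.live ++ S₁.fin]
28. n3.env = false  [C.env and S₁.env]
29. n0.ok = -6  [len(S₁.fin) - 11]
30. n0.val = 26  [S₁.val * -1 + 24]
31. n0.fin = "znknym"  ["z" ++ S₁.fin]
32. n0.env = false  [d₀.acc > -2]

"znknym"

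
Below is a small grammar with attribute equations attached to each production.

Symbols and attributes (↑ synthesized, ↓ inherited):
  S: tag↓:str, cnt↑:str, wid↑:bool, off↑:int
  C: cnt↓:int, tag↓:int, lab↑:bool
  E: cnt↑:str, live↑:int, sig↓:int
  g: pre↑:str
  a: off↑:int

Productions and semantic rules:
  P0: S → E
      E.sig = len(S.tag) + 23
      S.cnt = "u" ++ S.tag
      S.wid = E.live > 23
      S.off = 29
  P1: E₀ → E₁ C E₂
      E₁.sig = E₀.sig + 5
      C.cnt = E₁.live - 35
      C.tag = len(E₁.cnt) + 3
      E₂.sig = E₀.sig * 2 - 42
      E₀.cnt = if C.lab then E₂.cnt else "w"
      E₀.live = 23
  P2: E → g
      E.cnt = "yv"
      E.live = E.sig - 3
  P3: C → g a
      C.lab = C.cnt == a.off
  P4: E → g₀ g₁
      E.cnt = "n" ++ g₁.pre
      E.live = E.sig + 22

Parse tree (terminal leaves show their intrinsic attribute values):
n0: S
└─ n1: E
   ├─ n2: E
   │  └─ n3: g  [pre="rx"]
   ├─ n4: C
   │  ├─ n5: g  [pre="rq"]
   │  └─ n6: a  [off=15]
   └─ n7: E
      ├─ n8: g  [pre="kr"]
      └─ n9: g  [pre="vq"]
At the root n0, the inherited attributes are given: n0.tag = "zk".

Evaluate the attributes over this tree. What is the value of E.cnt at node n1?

1. n0.tag = "zk"  [given at root]
2. n1.sig = 25  [len(S.tag) + 23]
3. n2.sig = 30  [E₀.sig + 5]
4. n3.pre = "rx"  [terminal]
5. n2.cnt = "yv"  ["yv"]
6. n2.live = 27  [E.sig - 3]
7. n4.cnt = -8  [E₁.live - 35]
8. n4.tag = 5  [len(E₁.cnt) + 3]
9. n5.pre = "rq"  [terminal]
10. n6.off = 15  [terminal]
11. n4.lab = false  [C.cnt == a.off]
12. n7.sig = 8  [E₀.sig * 2 - 42]
13. n8.pre = "kr"  [terminal]
14. n9.pre = "vq"  [terminal]
15. n7.cnt = "nvq"  ["n" ++ g₁.pre]
16. n7.live = 30  [E.sig + 22]
17. n1.cnt = "w"  [if C.lab then E₂.cnt else "w"]
18. n1.live = 23  [23]
19. n0.cnt = "uzk"  ["u" ++ S.tag]
20. n0.wid = false  [E.live > 23]
21. n0.off = 29  [29]

"w"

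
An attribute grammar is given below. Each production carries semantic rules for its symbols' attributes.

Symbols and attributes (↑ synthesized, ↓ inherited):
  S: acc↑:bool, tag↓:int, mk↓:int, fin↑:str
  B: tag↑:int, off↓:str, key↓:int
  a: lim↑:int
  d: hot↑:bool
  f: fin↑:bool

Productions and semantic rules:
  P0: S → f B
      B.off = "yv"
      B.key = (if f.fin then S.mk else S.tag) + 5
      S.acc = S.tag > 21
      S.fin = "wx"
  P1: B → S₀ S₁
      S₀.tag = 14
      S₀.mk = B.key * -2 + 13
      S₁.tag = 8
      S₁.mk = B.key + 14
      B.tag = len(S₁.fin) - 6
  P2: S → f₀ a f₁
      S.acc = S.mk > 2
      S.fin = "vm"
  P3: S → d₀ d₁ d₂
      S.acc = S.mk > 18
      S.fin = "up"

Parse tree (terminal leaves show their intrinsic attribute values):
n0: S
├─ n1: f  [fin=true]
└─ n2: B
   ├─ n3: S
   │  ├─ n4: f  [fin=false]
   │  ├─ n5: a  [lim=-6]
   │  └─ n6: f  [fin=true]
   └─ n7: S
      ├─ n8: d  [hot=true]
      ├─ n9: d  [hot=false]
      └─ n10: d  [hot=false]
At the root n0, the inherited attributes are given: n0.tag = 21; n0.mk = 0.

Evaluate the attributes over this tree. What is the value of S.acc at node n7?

true

1. n0.tag = 21  [given at root]
2. n0.mk = 0  [given at root]
3. n1.fin = true  [terminal]
4. n2.off = "yv"  ["yv"]
5. n2.key = 5  [(if f.fin then S.mk else S.tag) + 5]
6. n3.tag = 14  [14]
7. n3.mk = 3  [B.key * -2 + 13]
8. n4.fin = false  [terminal]
9. n5.lim = -6  [terminal]
10. n6.fin = true  [terminal]
11. n3.acc = true  [S.mk > 2]
12. n3.fin = "vm"  ["vm"]
13. n7.tag = 8  [8]
14. n7.mk = 19  [B.key + 14]
15. n8.hot = true  [terminal]
16. n9.hot = false  [terminal]
17. n10.hot = false  [terminal]
18. n7.acc = true  [S.mk > 18]
19. n7.fin = "up"  ["up"]
20. n2.tag = -4  [len(S₁.fin) - 6]
21. n0.acc = false  [S.tag > 21]
22. n0.fin = "wx"  ["wx"]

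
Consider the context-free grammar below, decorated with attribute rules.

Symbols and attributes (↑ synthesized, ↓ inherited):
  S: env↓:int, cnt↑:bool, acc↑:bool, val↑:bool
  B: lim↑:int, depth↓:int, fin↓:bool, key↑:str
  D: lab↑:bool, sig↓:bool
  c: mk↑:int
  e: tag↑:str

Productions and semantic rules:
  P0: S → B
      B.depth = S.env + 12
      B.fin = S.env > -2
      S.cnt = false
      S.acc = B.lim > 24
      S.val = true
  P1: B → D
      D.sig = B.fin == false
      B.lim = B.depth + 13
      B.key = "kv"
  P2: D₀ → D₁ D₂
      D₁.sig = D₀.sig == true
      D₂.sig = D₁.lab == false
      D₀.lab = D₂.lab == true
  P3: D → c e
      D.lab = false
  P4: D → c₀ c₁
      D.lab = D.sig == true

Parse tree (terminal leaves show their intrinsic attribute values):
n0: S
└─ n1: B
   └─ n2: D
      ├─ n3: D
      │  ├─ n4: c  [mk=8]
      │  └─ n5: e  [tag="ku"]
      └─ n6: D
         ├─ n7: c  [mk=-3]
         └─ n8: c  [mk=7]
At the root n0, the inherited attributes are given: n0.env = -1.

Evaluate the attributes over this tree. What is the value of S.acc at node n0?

1. n0.env = -1  [given at root]
2. n1.depth = 11  [S.env + 12]
3. n1.fin = true  [S.env > -2]
4. n2.sig = false  [B.fin == false]
5. n3.sig = false  [D₀.sig == true]
6. n4.mk = 8  [terminal]
7. n5.tag = "ku"  [terminal]
8. n3.lab = false  [false]
9. n6.sig = true  [D₁.lab == false]
10. n7.mk = -3  [terminal]
11. n8.mk = 7  [terminal]
12. n6.lab = true  [D.sig == true]
13. n2.lab = true  [D₂.lab == true]
14. n1.lim = 24  [B.depth + 13]
15. n1.key = "kv"  ["kv"]
16. n0.cnt = false  [false]
17. n0.acc = false  [B.lim > 24]
18. n0.val = true  [true]

false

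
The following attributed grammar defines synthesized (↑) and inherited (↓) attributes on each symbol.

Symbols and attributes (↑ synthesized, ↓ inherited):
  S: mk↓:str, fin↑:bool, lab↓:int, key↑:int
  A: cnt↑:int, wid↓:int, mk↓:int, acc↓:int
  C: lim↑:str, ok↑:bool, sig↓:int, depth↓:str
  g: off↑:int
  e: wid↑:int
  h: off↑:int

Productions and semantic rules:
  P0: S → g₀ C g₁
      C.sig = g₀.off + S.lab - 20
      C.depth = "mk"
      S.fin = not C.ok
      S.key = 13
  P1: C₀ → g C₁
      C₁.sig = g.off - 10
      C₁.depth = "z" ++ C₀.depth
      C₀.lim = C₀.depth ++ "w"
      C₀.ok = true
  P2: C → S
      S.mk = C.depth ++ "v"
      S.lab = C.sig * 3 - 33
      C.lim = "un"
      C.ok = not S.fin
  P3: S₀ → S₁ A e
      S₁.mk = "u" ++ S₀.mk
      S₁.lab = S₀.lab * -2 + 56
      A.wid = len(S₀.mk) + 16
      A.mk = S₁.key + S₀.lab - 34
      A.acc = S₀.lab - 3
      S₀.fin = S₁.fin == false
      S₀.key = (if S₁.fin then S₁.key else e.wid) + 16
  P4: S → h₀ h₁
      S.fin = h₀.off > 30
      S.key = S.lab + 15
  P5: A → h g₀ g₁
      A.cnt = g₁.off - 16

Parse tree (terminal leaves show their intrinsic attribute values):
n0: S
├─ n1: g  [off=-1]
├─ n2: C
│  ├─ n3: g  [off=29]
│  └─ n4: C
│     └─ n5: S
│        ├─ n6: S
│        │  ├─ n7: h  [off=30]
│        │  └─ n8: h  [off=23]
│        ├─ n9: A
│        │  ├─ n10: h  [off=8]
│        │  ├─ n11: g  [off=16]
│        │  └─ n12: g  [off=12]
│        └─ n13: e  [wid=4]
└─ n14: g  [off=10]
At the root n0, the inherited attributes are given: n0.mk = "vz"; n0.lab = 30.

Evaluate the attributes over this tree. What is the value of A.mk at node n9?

1. n0.mk = "vz"  [given at root]
2. n0.lab = 30  [given at root]
3. n1.off = -1  [terminal]
4. n2.sig = 9  [g₀.off + S.lab - 20]
5. n2.depth = "mk"  ["mk"]
6. n3.off = 29  [terminal]
7. n4.sig = 19  [g.off - 10]
8. n4.depth = "zmk"  ["z" ++ C₀.depth]
9. n5.mk = "zmkv"  [C.depth ++ "v"]
10. n5.lab = 24  [C.sig * 3 - 33]
11. n6.mk = "uzmkv"  ["u" ++ S₀.mk]
12. n6.lab = 8  [S₀.lab * -2 + 56]
13. n7.off = 30  [terminal]
14. n8.off = 23  [terminal]
15. n6.fin = false  [h₀.off > 30]
16. n6.key = 23  [S.lab + 15]
17. n9.wid = 20  [len(S₀.mk) + 16]
18. n9.mk = 13  [S₁.key + S₀.lab - 34]
19. n9.acc = 21  [S₀.lab - 3]
20. n10.off = 8  [terminal]
21. n11.off = 16  [terminal]
22. n12.off = 12  [terminal]
23. n9.cnt = -4  [g₁.off - 16]
24. n13.wid = 4  [terminal]
25. n5.fin = true  [S₁.fin == false]
26. n5.key = 20  [(if S₁.fin then S₁.key else e.wid) + 16]
27. n4.lim = "un"  ["un"]
28. n4.ok = false  [not S.fin]
29. n2.lim = "mkw"  [C₀.depth ++ "w"]
30. n2.ok = true  [true]
31. n14.off = 10  [terminal]
32. n0.fin = false  [not C.ok]
33. n0.key = 13  [13]

13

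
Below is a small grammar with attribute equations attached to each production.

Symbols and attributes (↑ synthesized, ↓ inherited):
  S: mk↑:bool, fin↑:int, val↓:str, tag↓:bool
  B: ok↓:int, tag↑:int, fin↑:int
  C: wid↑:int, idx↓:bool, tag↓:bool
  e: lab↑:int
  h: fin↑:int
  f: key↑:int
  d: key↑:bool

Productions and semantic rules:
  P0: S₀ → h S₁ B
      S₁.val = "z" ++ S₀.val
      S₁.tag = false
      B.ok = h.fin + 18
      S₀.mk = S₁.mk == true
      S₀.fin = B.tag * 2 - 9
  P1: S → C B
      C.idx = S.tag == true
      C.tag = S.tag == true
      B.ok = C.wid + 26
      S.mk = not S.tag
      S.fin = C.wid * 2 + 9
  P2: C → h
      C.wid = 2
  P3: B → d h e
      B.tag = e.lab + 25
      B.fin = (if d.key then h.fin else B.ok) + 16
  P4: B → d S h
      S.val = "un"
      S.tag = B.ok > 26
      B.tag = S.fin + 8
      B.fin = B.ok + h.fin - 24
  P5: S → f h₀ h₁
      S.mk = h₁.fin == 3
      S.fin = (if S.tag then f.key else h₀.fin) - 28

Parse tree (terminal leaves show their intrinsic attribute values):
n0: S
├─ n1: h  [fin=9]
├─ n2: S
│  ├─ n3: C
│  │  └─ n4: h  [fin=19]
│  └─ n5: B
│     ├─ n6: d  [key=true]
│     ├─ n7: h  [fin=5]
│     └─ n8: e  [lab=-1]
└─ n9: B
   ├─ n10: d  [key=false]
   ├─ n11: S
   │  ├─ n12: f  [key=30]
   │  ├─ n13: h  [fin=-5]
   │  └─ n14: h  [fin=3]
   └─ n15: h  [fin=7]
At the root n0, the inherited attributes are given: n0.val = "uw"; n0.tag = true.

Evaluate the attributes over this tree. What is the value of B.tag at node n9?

10

1. n0.val = "uw"  [given at root]
2. n0.tag = true  [given at root]
3. n1.fin = 9  [terminal]
4. n2.val = "zuw"  ["z" ++ S₀.val]
5. n2.tag = false  [false]
6. n3.idx = false  [S.tag == true]
7. n3.tag = false  [S.tag == true]
8. n4.fin = 19  [terminal]
9. n3.wid = 2  [2]
10. n5.ok = 28  [C.wid + 26]
11. n6.key = true  [terminal]
12. n7.fin = 5  [terminal]
13. n8.lab = -1  [terminal]
14. n5.tag = 24  [e.lab + 25]
15. n5.fin = 21  [(if d.key then h.fin else B.ok) + 16]
16. n2.mk = true  [not S.tag]
17. n2.fin = 13  [C.wid * 2 + 9]
18. n9.ok = 27  [h.fin + 18]
19. n10.key = false  [terminal]
20. n11.val = "un"  ["un"]
21. n11.tag = true  [B.ok > 26]
22. n12.key = 30  [terminal]
23. n13.fin = -5  [terminal]
24. n14.fin = 3  [terminal]
25. n11.mk = true  [h₁.fin == 3]
26. n11.fin = 2  [(if S.tag then f.key else h₀.fin) - 28]
27. n15.fin = 7  [terminal]
28. n9.tag = 10  [S.fin + 8]
29. n9.fin = 10  [B.ok + h.fin - 24]
30. n0.mk = true  [S₁.mk == true]
31. n0.fin = 11  [B.tag * 2 - 9]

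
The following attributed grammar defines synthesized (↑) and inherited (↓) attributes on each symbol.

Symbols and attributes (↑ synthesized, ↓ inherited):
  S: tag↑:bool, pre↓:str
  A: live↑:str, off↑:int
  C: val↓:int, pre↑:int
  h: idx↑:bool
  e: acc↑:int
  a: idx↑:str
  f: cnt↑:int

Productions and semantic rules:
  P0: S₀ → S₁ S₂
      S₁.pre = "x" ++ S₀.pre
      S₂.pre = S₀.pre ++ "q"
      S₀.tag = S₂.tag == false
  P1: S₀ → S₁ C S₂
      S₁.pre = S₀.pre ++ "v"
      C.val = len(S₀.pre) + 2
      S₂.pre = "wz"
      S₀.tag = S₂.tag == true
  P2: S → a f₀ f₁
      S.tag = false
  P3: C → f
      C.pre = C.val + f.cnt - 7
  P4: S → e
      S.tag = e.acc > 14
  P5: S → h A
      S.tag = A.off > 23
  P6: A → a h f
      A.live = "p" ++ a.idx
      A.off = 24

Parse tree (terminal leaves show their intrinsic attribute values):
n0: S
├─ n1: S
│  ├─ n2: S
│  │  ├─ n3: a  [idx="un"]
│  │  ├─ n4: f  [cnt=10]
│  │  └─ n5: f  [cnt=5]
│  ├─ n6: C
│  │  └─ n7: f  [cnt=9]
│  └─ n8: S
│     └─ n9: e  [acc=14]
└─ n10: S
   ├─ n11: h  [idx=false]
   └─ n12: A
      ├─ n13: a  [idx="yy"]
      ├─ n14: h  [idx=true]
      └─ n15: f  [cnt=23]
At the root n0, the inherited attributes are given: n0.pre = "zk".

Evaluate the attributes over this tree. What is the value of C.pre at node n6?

1. n0.pre = "zk"  [given at root]
2. n1.pre = "xzk"  ["x" ++ S₀.pre]
3. n2.pre = "xzkv"  [S₀.pre ++ "v"]
4. n3.idx = "un"  [terminal]
5. n4.cnt = 10  [terminal]
6. n5.cnt = 5  [terminal]
7. n2.tag = false  [false]
8. n6.val = 5  [len(S₀.pre) + 2]
9. n7.cnt = 9  [terminal]
10. n6.pre = 7  [C.val + f.cnt - 7]
11. n8.pre = "wz"  ["wz"]
12. n9.acc = 14  [terminal]
13. n8.tag = false  [e.acc > 14]
14. n1.tag = false  [S₂.tag == true]
15. n10.pre = "zkq"  [S₀.pre ++ "q"]
16. n11.idx = false  [terminal]
17. n13.idx = "yy"  [terminal]
18. n14.idx = true  [terminal]
19. n15.cnt = 23  [terminal]
20. n12.live = "pyy"  ["p" ++ a.idx]
21. n12.off = 24  [24]
22. n10.tag = true  [A.off > 23]
23. n0.tag = false  [S₂.tag == false]

7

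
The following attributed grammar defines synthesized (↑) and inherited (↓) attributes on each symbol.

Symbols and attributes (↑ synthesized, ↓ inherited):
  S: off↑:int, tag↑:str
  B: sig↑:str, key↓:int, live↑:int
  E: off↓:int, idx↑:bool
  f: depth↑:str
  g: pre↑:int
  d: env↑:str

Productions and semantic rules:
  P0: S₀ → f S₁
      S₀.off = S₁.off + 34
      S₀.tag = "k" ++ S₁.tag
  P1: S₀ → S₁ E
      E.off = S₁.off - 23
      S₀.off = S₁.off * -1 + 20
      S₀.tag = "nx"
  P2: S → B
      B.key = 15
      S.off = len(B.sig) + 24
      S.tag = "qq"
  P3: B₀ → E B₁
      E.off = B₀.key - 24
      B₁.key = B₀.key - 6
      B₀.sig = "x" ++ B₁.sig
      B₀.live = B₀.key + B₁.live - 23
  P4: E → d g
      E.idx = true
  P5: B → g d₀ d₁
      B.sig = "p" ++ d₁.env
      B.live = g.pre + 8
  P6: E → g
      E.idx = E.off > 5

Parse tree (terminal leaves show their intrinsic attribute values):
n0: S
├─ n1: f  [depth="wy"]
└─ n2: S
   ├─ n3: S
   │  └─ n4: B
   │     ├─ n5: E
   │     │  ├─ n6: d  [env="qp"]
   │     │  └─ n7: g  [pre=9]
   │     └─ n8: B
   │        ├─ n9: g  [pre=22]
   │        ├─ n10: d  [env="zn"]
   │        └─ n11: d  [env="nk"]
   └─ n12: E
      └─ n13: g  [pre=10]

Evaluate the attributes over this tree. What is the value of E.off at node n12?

1. n1.depth = "wy"  [terminal]
2. n4.key = 15  [15]
3. n5.off = -9  [B₀.key - 24]
4. n6.env = "qp"  [terminal]
5. n7.pre = 9  [terminal]
6. n5.idx = true  [true]
7. n8.key = 9  [B₀.key - 6]
8. n9.pre = 22  [terminal]
9. n10.env = "zn"  [terminal]
10. n11.env = "nk"  [terminal]
11. n8.sig = "pnk"  ["p" ++ d₁.env]
12. n8.live = 30  [g.pre + 8]
13. n4.sig = "xpnk"  ["x" ++ B₁.sig]
14. n4.live = 22  [B₀.key + B₁.live - 23]
15. n3.off = 28  [len(B.sig) + 24]
16. n3.tag = "qq"  ["qq"]
17. n12.off = 5  [S₁.off - 23]
18. n13.pre = 10  [terminal]
19. n12.idx = false  [E.off > 5]
20. n2.off = -8  [S₁.off * -1 + 20]
21. n2.tag = "nx"  ["nx"]
22. n0.off = 26  [S₁.off + 34]
23. n0.tag = "knx"  ["k" ++ S₁.tag]

5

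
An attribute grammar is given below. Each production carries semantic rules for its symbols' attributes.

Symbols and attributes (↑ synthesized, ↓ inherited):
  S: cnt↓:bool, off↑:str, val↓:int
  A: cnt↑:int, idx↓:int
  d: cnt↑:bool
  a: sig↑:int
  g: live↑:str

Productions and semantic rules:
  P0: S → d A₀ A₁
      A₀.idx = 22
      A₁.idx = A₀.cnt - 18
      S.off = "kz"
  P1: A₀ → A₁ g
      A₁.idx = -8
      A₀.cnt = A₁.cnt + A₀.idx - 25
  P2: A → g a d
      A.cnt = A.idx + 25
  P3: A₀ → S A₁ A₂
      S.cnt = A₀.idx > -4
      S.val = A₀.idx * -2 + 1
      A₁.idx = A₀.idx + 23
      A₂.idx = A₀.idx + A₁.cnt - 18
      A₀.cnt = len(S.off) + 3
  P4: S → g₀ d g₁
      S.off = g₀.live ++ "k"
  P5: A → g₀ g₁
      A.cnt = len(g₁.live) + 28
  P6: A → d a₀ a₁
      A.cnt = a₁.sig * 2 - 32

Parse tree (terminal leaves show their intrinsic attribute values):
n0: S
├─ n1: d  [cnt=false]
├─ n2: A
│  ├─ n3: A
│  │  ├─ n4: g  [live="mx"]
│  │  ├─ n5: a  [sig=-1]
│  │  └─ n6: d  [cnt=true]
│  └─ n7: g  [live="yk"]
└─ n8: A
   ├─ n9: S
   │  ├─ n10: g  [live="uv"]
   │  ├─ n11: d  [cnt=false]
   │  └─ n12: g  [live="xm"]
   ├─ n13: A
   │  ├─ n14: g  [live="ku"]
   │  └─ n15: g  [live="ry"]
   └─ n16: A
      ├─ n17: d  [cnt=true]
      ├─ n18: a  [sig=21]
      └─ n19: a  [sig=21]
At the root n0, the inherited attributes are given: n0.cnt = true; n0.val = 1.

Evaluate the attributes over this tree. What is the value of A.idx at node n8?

1. n0.cnt = true  [given at root]
2. n0.val = 1  [given at root]
3. n1.cnt = false  [terminal]
4. n2.idx = 22  [22]
5. n3.idx = -8  [-8]
6. n4.live = "mx"  [terminal]
7. n5.sig = -1  [terminal]
8. n6.cnt = true  [terminal]
9. n3.cnt = 17  [A.idx + 25]
10. n7.live = "yk"  [terminal]
11. n2.cnt = 14  [A₁.cnt + A₀.idx - 25]
12. n8.idx = -4  [A₀.cnt - 18]
13. n9.cnt = false  [A₀.idx > -4]
14. n9.val = 9  [A₀.idx * -2 + 1]
15. n10.live = "uv"  [terminal]
16. n11.cnt = false  [terminal]
17. n12.live = "xm"  [terminal]
18. n9.off = "uvk"  [g₀.live ++ "k"]
19. n13.idx = 19  [A₀.idx + 23]
20. n14.live = "ku"  [terminal]
21. n15.live = "ry"  [terminal]
22. n13.cnt = 30  [len(g₁.live) + 28]
23. n16.idx = 8  [A₀.idx + A₁.cnt - 18]
24. n17.cnt = true  [terminal]
25. n18.sig = 21  [terminal]
26. n19.sig = 21  [terminal]
27. n16.cnt = 10  [a₁.sig * 2 - 32]
28. n8.cnt = 6  [len(S.off) + 3]
29. n0.off = "kz"  ["kz"]

-4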